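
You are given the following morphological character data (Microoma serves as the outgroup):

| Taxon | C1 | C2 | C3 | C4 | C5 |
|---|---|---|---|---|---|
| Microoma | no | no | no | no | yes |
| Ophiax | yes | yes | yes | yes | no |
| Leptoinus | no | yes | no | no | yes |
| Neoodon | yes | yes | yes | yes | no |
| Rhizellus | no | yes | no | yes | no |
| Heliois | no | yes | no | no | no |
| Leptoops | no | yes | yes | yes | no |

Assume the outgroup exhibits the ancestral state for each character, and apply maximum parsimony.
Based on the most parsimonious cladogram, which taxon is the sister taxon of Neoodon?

Ophiax

Character polarity is set by the outgroup: the derived state is whichever differs from the outgroup's state, so for C5 the derived state is 'no', and for the remaining characters it is 'yes'.
C1 (derived state 'yes') is shared by Neoodon and Ophiax — a synapomorphy uniting that clade.
C2 (derived state 'yes') is shared by all ingroup taxa — unites the whole ingroup.
C3: derived state 'yes' in Leptoops, Neoodon, and Ophiax only — synapomorphy for {Leptoops, Neoodon, Ophiax}.
Only Leptoops, Neoodon, Ophiax, and Rhizellus show the derived state 'yes' for C4, supporting them as a clade.
C5: derived state 'no' in Heliois, Leptoops, Neoodon, Ophiax, and Rhizellus only — synapomorphy for {Heliois, Leptoops, Neoodon, Ophiax, Rhizellus}.
Most parsimonious ingroup topology: (((((Ophiax,Neoodon),Leptoops),Rhizellus),Heliois),Leptoinus).
Neoodon and Ophiax form a cherry on this tree, so they are sister taxa.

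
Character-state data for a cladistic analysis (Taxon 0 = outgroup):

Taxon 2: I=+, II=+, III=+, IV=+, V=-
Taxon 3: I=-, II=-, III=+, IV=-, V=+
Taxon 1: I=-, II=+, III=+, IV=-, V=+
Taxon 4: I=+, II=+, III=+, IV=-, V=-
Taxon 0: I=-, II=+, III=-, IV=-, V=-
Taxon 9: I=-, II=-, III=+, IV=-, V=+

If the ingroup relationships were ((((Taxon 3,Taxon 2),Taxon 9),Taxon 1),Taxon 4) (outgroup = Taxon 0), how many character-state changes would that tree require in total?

8

Map each character onto ((((Taxon 3,Taxon 2),Taxon 9),Taxon 1),Taxon 4) (rooted by Taxon 0) and count the minimum state changes it requires (Fitch parsimony):
I: 2; II: 2; III: 1; IV: 1; V: 2.
Total tree length = 8.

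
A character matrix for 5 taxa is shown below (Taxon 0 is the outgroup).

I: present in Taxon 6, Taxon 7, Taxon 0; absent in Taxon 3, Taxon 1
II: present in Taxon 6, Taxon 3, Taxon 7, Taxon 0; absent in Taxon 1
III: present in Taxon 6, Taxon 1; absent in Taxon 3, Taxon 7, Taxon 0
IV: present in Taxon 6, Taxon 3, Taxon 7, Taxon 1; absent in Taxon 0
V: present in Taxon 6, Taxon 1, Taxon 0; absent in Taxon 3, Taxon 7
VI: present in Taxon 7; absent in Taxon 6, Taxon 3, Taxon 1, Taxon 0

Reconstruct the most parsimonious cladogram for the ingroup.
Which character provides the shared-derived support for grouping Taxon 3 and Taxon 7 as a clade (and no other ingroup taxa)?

Character polarity is set by the outgroup: the derived state is whichever differs from the outgroup's state, so for I, II, V the derived state is 'absent', and for the remaining characters it is 'present'.
I (state 'absent') occurs in Taxon 1 and Taxon 3 but conflicts with the nesting implied by the other characters — most parsimoniously interpreted as homoplasy.
II (derived state 'absent') is unique to Taxon 1 (autapomorphy; uninformative for grouping).
III (derived state 'present') is shared by Taxon 1 and Taxon 6 — a synapomorphy uniting that clade.
All ingroup taxa share the derived state 'present' for IV; it defines the ingroup but does not resolve relationships within it.
V: derived state 'absent' in Taxon 3 and Taxon 7 only — synapomorphy for {Taxon 3, Taxon 7}.
VI: derived state 'present' in Taxon 7 only — an autapomorphy, so it tells us nothing about relationships among taxa.
Most parsimonious ingroup topology: ((Taxon 1,Taxon 6),(Taxon 3,Taxon 7)).
The clade {Taxon 3, Taxon 7} is supported by V: its derived state 'absent' occurs in exactly those taxa and in no other taxon (including the outgroup).

V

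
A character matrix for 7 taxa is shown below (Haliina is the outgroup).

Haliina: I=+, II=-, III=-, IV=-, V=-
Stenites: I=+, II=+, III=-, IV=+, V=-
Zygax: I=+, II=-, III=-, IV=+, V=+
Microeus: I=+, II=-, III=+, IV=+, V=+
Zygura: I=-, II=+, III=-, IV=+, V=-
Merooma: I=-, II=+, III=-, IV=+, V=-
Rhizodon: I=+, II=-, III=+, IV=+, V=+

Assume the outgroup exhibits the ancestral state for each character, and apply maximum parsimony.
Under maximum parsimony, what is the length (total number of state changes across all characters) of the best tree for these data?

5

Character polarity is set by the outgroup: the derived state is whichever differs from the outgroup's state, so for I the derived state is '-', and for the remaining characters it is '+'.
I (derived state '-') is shared by Merooma and Zygura — a synapomorphy uniting that clade.
Only Merooma, Stenites, and Zygura show the derived state '+' for II, supporting them as a clade.
III: derived state '+' in Microeus and Rhizodon only — synapomorphy for {Microeus, Rhizodon}.
IV (derived state '+') is shared by all ingroup taxa — unites the whole ingroup.
Only Microeus, Rhizodon, and Zygax show the derived state '+' for V, supporting them as a clade.
Most parsimonious ingroup topology: ((Stenites,(Zygura,Merooma)),(Zygax,(Microeus,Rhizodon))).
Changes per character on this tree: I: 1; II: 1; III: 1; IV: 1; V: 1.
Total = 5.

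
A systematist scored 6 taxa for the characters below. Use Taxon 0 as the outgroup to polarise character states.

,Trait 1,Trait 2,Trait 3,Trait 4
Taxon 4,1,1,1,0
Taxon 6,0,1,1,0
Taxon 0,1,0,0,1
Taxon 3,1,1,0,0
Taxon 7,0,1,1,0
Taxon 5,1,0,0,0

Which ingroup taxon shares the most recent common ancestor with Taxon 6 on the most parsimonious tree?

Taxon 7

Character polarity is set by the outgroup: the derived state is whichever differs from the outgroup's state, so for Trait 1, Trait 4 the derived state is '0', and for the remaining characters it is '1'.
Only Taxon 6 and Taxon 7 show the derived state '0' for Trait 1, supporting them as a clade.
Trait 2: derived state '1' in Taxon 3, Taxon 4, Taxon 6, and Taxon 7 only — synapomorphy for {Taxon 3, Taxon 4, Taxon 6, Taxon 7}.
Trait 3: derived state '1' in Taxon 4, Taxon 6, and Taxon 7 only — synapomorphy for {Taxon 4, Taxon 6, Taxon 7}.
Trait 4 (derived state '0') is shared by all ingroup taxa — unites the whole ingroup.
Most parsimonious ingroup topology: ((((Taxon 7,Taxon 6),Taxon 4),Taxon 3),Taxon 5).
Taxon 6 and Taxon 7 form a cherry on this tree, so they are sister taxa.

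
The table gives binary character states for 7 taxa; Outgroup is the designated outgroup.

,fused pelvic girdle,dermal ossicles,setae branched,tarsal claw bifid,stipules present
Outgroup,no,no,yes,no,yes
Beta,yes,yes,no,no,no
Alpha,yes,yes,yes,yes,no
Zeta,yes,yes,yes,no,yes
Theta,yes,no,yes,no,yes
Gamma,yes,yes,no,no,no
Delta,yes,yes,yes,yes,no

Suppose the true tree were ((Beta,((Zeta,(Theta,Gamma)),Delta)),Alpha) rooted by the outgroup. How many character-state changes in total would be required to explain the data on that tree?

Map each character onto ((Beta,((Zeta,(Theta,Gamma)),Delta)),Alpha) (rooted by Outgroup) and count the minimum state changes it requires (Fitch parsimony):
fused pelvic girdle: 1; dermal ossicles: 2; setae branched: 2; tarsal claw bifid: 2; stipules present: 3.
Total tree length = 10.

10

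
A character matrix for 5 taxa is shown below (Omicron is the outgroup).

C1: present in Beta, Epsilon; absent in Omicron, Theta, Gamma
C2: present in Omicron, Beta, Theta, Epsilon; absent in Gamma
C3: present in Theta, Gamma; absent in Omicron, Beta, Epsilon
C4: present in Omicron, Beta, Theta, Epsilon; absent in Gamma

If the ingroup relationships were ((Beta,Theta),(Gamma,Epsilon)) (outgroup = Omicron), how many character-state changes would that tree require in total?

Map each character onto ((Beta,Theta),(Gamma,Epsilon)) (rooted by Omicron) and count the minimum state changes it requires (Fitch parsimony):
C1: 2; C2: 1; C3: 2; C4: 1.
Total tree length = 6.

6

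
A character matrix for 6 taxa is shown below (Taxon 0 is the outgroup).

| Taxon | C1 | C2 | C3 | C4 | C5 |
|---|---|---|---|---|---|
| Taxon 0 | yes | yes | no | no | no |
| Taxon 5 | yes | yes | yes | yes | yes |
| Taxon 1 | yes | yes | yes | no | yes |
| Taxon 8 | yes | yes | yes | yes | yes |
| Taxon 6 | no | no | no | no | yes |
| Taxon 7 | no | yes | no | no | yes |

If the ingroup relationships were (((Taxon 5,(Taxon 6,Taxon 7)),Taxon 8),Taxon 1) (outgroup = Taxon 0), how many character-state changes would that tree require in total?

Map each character onto (((Taxon 5,(Taxon 6,Taxon 7)),Taxon 8),Taxon 1) (rooted by Taxon 0) and count the minimum state changes it requires (Fitch parsimony):
C1: 1; C2: 1; C3: 2; C4: 2; C5: 1.
Total tree length = 7.

7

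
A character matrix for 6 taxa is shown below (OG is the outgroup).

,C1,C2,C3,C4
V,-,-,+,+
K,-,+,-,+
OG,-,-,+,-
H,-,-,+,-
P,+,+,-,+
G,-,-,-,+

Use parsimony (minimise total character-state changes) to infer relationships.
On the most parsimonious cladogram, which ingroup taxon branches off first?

H

Character polarity is set by the outgroup: the derived state is whichever differs from the outgroup's state, so for C3 the derived state is '-', and for the remaining characters it is '+'.
C1: derived state '+' in P only — an autapomorphy, so it tells us nothing about relationships among taxa.
Only K and P show the derived state '+' for C2, supporting them as a clade.
Only G, K, and P show the derived state '-' for C3, supporting them as a clade.
C4 (derived state '+') is shared by G, K, P, and V — a synapomorphy uniting that clade.
Most parsimonious ingroup topology: ((((K,P),G),V),H).
H is sister to the clade containing all other ingroup taxa, so it is the earliest-diverging (most basal) ingroup lineage.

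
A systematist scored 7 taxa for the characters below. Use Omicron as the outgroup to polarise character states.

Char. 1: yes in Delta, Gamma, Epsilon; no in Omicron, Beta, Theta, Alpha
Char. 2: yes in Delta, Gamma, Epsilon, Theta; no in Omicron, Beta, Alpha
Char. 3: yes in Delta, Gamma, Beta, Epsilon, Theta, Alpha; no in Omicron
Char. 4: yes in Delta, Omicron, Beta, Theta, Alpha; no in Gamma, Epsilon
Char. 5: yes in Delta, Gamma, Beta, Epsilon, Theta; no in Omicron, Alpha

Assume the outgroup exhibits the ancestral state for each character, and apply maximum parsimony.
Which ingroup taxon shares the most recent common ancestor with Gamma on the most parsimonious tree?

Epsilon

Character polarity is set by the outgroup: the derived state is whichever differs from the outgroup's state, so for Char. 4 the derived state is 'no', and for the remaining characters it is 'yes'.
Only Delta, Epsilon, and Gamma show the derived state 'yes' for Char. 1, supporting them as a clade.
Char. 2 (derived state 'yes') is shared by Delta, Epsilon, Gamma, and Theta — a synapomorphy uniting that clade.
All ingroup taxa share the derived state 'yes' for Char. 3; it defines the ingroup but does not resolve relationships within it.
Char. 4: derived state 'no' in Epsilon and Gamma only — synapomorphy for {Epsilon, Gamma}.
Char. 5: derived state 'yes' in Beta, Delta, Epsilon, Gamma, and Theta only — synapomorphy for {Beta, Delta, Epsilon, Gamma, Theta}.
Most parsimonious ingroup topology: ((Beta,(((Gamma,Epsilon),Delta),Theta)),Alpha).
Gamma and Epsilon form a cherry on this tree, so they are sister taxa.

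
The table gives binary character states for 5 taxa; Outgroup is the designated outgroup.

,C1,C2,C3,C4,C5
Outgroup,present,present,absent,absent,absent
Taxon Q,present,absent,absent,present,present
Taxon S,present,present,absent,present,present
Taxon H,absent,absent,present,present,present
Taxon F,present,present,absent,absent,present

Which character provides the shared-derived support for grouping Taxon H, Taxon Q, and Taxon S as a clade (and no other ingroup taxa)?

Character polarity is set by the outgroup: the derived state is whichever differs from the outgroup's state, so for C1, C2 the derived state is 'absent', and for the remaining characters it is 'present'.
C1: derived state 'absent' in Taxon H only — an autapomorphy, so it tells us nothing about relationships among taxa.
C2 (derived state 'absent') is shared by Taxon H and Taxon Q — a synapomorphy uniting that clade.
C3: derived state 'present' in Taxon H only — an autapomorphy, so it tells us nothing about relationships among taxa.
Only Taxon H, Taxon Q, and Taxon S show the derived state 'present' for C4, supporting them as a clade.
C5 (derived state 'present') is shared by all ingroup taxa — unites the whole ingroup.
Most parsimonious ingroup topology: (((Taxon Q,Taxon H),Taxon S),Taxon F).
The clade {Taxon H, Taxon Q, Taxon S} is supported by C4: its derived state 'present' occurs in exactly those taxa and in no other taxon (including the outgroup).

C4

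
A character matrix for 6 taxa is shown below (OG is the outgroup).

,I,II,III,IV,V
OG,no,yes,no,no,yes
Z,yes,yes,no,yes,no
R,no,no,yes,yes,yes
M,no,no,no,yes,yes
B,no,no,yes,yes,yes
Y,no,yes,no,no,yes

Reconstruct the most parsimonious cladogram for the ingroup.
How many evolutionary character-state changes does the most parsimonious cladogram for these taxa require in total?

5

Character polarity is set by the outgroup: the derived state is whichever differs from the outgroup's state, so for II, V the derived state is 'no', and for the remaining characters it is 'yes'.
I (derived state 'yes') is unique to Z (autapomorphy; uninformative for grouping).
Only B, M, and R show the derived state 'no' for II, supporting them as a clade.
Only B and R show the derived state 'yes' for III, supporting them as a clade.
IV (derived state 'yes') is shared by B, M, R, and Z — a synapomorphy uniting that clade.
V (derived state 'no') is unique to Z (autapomorphy; uninformative for grouping).
Most parsimonious ingroup topology: ((Z,((R,B),M)),Y).
Changes per character on this tree: I: 1; II: 1; III: 1; IV: 1; V: 1.
Total = 5.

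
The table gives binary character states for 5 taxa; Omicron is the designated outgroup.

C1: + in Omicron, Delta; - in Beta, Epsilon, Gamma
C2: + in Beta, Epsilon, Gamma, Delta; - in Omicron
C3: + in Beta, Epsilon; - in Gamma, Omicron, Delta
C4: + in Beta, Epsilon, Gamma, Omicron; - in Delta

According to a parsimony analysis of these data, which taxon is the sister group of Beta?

Epsilon

Character polarity is set by the outgroup: the derived state is whichever differs from the outgroup's state, so for C1, C4 the derived state is '-', and for the remaining characters it is '+'.
Only Beta, Epsilon, and Gamma show the derived state '-' for C1, supporting them as a clade.
All ingroup taxa share the derived state '+' for C2; it defines the ingroup but does not resolve relationships within it.
C3: derived state '+' in Beta and Epsilon only — synapomorphy for {Beta, Epsilon}.
C4 (derived state '-') is unique to Delta (autapomorphy; uninformative for grouping).
Most parsimonious ingroup topology: (Delta,(Gamma,(Epsilon,Beta))).
Beta and Epsilon form a cherry on this tree, so they are sister taxa.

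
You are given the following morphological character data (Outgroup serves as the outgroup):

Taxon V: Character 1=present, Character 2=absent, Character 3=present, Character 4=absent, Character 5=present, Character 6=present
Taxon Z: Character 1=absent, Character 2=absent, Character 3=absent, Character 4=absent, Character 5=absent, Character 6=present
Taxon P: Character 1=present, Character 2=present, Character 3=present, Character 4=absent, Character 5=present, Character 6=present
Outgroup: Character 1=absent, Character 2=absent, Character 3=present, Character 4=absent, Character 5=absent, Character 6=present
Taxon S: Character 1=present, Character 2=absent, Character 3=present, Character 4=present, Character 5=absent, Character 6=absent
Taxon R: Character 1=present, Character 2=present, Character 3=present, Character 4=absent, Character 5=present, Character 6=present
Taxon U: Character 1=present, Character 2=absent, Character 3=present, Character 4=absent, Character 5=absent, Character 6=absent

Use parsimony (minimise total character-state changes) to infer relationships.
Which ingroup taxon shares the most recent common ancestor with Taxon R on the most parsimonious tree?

Character polarity is set by the outgroup: the derived state is whichever differs from the outgroup's state, so for Character 3, Character 6 the derived state is 'absent', and for the remaining characters it is 'present'.
Only Taxon P, Taxon R, Taxon S, Taxon U, and Taxon V show the derived state 'present' for Character 1, supporting them as a clade.
Only Taxon P and Taxon R show the derived state 'present' for Character 2, supporting them as a clade.
Character 3 (derived state 'absent') is unique to Taxon Z (autapomorphy; uninformative for grouping).
Character 4: derived state 'present' in Taxon S only — an autapomorphy, so it tells us nothing about relationships among taxa.
Character 5 (derived state 'present') is shared by Taxon P, Taxon R, and Taxon V — a synapomorphy uniting that clade.
Character 6 (derived state 'absent') is shared by Taxon S and Taxon U — a synapomorphy uniting that clade.
Most parsimonious ingroup topology: (Taxon Z,((Taxon U,Taxon S),(Taxon V,(Taxon P,Taxon R)))).
Taxon R and Taxon P form a cherry on this tree, so they are sister taxa.

Taxon P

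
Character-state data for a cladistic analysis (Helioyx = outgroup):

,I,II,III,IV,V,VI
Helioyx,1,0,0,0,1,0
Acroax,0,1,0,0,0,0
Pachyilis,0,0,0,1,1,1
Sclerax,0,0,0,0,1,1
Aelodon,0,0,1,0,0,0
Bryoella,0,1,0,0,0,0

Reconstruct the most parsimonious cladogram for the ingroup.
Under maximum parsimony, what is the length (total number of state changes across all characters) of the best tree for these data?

Character polarity is set by the outgroup: the derived state is whichever differs from the outgroup's state, so for I, V the derived state is '0', and for the remaining characters it is '1'.
All ingroup taxa share the derived state '0' for I; it defines the ingroup but does not resolve relationships within it.
II: derived state '1' in Acroax and Bryoella only — synapomorphy for {Acroax, Bryoella}.
III (derived state '1') is unique to Aelodon (autapomorphy; uninformative for grouping).
IV (derived state '1') is unique to Pachyilis (autapomorphy; uninformative for grouping).
V: derived state '0' in Acroax, Aelodon, and Bryoella only — synapomorphy for {Acroax, Aelodon, Bryoella}.
VI: derived state '1' in Pachyilis and Sclerax only — synapomorphy for {Pachyilis, Sclerax}.
Most parsimonious ingroup topology: (((Acroax,Bryoella),Aelodon),(Pachyilis,Sclerax)).
Changes per character on this tree: I: 1; II: 1; III: 1; IV: 1; V: 1; VI: 1.
Total = 6.

6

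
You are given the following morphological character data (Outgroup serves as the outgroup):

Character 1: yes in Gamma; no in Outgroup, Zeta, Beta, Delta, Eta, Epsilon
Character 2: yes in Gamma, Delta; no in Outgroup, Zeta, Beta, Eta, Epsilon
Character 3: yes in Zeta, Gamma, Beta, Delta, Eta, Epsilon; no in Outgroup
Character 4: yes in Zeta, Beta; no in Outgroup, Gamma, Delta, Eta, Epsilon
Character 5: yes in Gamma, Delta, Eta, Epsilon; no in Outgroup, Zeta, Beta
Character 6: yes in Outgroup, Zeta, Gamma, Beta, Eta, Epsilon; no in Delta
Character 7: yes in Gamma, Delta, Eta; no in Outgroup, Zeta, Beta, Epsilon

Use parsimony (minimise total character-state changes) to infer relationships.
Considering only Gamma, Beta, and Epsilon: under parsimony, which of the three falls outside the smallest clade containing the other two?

Beta

Character polarity is set by the outgroup: the derived state is whichever differs from the outgroup's state, so for Character 6 the derived state is 'no', and for the remaining characters it is 'yes'.
Character 1: derived state 'yes' in Gamma only — an autapomorphy, so it tells us nothing about relationships among taxa.
Character 2 (derived state 'yes') is shared by Delta and Gamma — a synapomorphy uniting that clade.
All ingroup taxa share the derived state 'yes' for Character 3; it defines the ingroup but does not resolve relationships within it.
Character 4: derived state 'yes' in Beta and Zeta only — synapomorphy for {Beta, Zeta}.
Character 5: derived state 'yes' in Delta, Epsilon, Eta, and Gamma only — synapomorphy for {Delta, Epsilon, Eta, Gamma}.
Character 6 (derived state 'no') is unique to Delta (autapomorphy; uninformative for grouping).
Only Delta, Eta, and Gamma show the derived state 'yes' for Character 7, supporting them as a clade.
Most parsimonious ingroup topology: ((Zeta,Beta),(((Gamma,Delta),Eta),Epsilon)).
Epsilon and Gamma share a more recent common ancestor with each other than either does with Beta, so Beta is the least closely related of the three.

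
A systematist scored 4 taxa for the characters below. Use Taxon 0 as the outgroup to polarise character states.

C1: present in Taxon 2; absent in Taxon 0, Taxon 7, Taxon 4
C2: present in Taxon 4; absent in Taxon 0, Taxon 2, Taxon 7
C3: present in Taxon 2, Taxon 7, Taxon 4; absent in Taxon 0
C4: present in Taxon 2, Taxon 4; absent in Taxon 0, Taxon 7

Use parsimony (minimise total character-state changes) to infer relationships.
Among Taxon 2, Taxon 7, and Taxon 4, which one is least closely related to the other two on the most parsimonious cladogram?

Taxon 7

The outgroup has state 'absent' for every character, so 'present' is the derived state throughout.
C1 (derived state 'present') is unique to Taxon 2 (autapomorphy; uninformative for grouping).
C2 (derived state 'present') is unique to Taxon 4 (autapomorphy; uninformative for grouping).
All ingroup taxa share the derived state 'present' for C3; it defines the ingroup but does not resolve relationships within it.
C4 (derived state 'present') is shared by Taxon 2 and Taxon 4 — a synapomorphy uniting that clade.
Most parsimonious ingroup topology: ((Taxon 2,Taxon 4),Taxon 7).
Taxon 2 and Taxon 4 share a more recent common ancestor with each other than either does with Taxon 7, so Taxon 7 is the least closely related of the three.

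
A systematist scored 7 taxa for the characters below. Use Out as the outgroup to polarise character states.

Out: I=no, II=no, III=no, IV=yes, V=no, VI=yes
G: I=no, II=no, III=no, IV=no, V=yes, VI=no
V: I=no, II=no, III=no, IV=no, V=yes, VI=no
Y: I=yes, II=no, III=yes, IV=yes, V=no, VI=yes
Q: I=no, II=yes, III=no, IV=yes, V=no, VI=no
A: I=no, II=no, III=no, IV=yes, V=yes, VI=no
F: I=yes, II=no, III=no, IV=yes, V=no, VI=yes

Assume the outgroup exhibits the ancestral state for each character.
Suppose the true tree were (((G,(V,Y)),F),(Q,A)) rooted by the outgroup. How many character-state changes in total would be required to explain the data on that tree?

12

Map each character onto (((G,(V,Y)),F),(Q,A)) (rooted by Out) and count the minimum state changes it requires (Fitch parsimony):
I: 2; II: 1; III: 1; IV: 2; V: 3; VI: 3.
Total tree length = 12.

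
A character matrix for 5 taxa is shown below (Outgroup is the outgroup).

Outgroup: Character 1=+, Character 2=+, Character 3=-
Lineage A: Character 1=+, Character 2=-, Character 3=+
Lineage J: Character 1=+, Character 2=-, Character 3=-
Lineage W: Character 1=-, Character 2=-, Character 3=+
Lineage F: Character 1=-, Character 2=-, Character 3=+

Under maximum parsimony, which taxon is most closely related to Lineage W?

Character polarity is set by the outgroup: the derived state is whichever differs from the outgroup's state, so for Character 1, Character 2 the derived state is '-', and for the remaining characters it is '+'.
Character 1 (derived state '-') is shared by Lineage F and Lineage W — a synapomorphy uniting that clade.
All ingroup taxa share the derived state '-' for Character 2; it defines the ingroup but does not resolve relationships within it.
Character 3 (derived state '+') is shared by Lineage A, Lineage F, and Lineage W — a synapomorphy uniting that clade.
Most parsimonious ingroup topology: (Lineage J,((Lineage F,Lineage W),Lineage A)).
Lineage W and Lineage F form a cherry on this tree, so they are sister taxa.

Lineage F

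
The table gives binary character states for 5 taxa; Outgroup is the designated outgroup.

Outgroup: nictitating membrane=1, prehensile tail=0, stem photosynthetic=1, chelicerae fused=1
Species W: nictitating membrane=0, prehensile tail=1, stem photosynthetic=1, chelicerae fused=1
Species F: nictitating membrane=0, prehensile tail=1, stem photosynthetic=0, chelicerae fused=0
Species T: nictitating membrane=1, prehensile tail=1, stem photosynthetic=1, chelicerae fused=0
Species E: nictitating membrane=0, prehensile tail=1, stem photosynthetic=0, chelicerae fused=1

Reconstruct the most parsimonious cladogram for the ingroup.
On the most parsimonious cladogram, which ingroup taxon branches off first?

Character polarity is set by the outgroup: the derived state is whichever differs from the outgroup's state, so for nictitating membrane, stem photosynthetic, chelicerae fused the derived state is '0', and for the remaining characters it is '1'.
nictitating membrane (derived state '0') is shared by Species E, Species F, and Species W — a synapomorphy uniting that clade.
prehensile tail (derived state '1') is shared by all ingroup taxa — unites the whole ingroup.
Only Species E and Species F show the derived state '0' for stem photosynthetic, supporting them as a clade.
chelicerae fused groups Species F and Species T, which is incompatible with the clades supported by the remaining characters; treating it as convergent (homoplasy) costs fewer steps than any alternative tree.
Most parsimonious ingroup topology: ((Species W,(Species F,Species E)),Species T).
Species T is sister to the clade containing all other ingroup taxa, so it is the earliest-diverging (most basal) ingroup lineage.

Species T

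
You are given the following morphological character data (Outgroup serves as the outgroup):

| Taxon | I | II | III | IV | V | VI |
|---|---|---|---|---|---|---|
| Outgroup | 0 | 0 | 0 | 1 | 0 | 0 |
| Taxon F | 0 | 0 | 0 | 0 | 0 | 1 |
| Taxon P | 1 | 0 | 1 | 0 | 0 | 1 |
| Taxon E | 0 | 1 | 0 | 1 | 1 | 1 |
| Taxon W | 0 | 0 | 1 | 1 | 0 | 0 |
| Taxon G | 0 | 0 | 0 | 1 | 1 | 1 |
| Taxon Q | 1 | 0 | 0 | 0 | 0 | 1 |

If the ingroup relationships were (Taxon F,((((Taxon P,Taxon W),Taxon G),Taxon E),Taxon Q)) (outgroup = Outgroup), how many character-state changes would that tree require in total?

11

Map each character onto (Taxon F,((((Taxon P,Taxon W),Taxon G),Taxon E),Taxon Q)) (rooted by Outgroup) and count the minimum state changes it requires (Fitch parsimony):
I: 2; II: 1; III: 1; IV: 3; V: 2; VI: 2.
Total tree length = 11.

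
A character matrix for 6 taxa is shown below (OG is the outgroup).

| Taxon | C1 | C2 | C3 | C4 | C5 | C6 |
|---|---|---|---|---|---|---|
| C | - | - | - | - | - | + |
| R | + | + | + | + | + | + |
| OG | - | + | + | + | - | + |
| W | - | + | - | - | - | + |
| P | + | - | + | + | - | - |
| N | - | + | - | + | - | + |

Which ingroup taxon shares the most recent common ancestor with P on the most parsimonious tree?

Character polarity is set by the outgroup: the derived state is whichever differs from the outgroup's state, so for C2, C3, C4, C6 the derived state is '-', and for the remaining characters it is '+'.
C1 (derived state '+') is shared by P and R — a synapomorphy uniting that clade.
C2 groups C and P, which is incompatible with the clades supported by the remaining characters; treating it as convergent (homoplasy) costs fewer steps than any alternative tree.
C3: derived state '-' in C, N, and W only — synapomorphy for {C, N, W}.
Only C and W show the derived state '-' for C4, supporting them as a clade.
C5 (derived state '+') is unique to R (autapomorphy; uninformative for grouping).
C6: derived state '-' in P only — an autapomorphy, so it tells us nothing about relationships among taxa.
Most parsimonious ingroup topology: (((C,W),N),(P,R)).
P and R form a cherry on this tree, so they are sister taxa.

R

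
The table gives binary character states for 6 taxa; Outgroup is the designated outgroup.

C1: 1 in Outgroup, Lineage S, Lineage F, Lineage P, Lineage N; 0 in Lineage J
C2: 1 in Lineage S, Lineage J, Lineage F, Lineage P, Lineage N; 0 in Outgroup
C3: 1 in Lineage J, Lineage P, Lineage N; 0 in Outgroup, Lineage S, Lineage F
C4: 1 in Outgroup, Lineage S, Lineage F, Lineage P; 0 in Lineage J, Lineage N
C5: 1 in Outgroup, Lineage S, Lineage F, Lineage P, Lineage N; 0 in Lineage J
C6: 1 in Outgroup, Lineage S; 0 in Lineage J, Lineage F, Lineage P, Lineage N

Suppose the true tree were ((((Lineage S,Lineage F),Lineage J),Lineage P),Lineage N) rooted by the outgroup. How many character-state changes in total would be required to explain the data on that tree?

Map each character onto ((((Lineage S,Lineage F),Lineage J),Lineage P),Lineage N) (rooted by Outgroup) and count the minimum state changes it requires (Fitch parsimony):
C1: 1; C2: 1; C3: 2; C4: 2; C5: 1; C6: 2.
Total tree length = 9.

9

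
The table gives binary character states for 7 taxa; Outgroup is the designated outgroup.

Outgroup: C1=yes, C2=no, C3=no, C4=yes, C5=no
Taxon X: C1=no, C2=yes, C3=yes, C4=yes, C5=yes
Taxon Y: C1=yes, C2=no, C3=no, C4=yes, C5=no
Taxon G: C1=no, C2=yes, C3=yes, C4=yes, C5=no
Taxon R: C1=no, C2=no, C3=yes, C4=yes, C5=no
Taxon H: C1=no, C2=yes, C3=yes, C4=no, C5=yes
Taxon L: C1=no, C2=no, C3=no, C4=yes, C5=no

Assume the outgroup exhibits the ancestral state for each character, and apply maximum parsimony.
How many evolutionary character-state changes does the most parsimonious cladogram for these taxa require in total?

5

Character polarity is set by the outgroup: the derived state is whichever differs from the outgroup's state, so for C1, C4 the derived state is 'no', and for the remaining characters it is 'yes'.
C1 (derived state 'no') is shared by Taxon G, Taxon H, Taxon L, Taxon R, and Taxon X — a synapomorphy uniting that clade.
C2 (derived state 'yes') is shared by Taxon G, Taxon H, and Taxon X — a synapomorphy uniting that clade.
C3: derived state 'yes' in Taxon G, Taxon H, Taxon R, and Taxon X only — synapomorphy for {Taxon G, Taxon H, Taxon R, Taxon X}.
C4 (derived state 'no') is unique to Taxon H (autapomorphy; uninformative for grouping).
C5: derived state 'yes' in Taxon H and Taxon X only — synapomorphy for {Taxon H, Taxon X}.
Most parsimonious ingroup topology: (((((Taxon X,Taxon H),Taxon G),Taxon R),Taxon L),Taxon Y).
Changes per character on this tree: C1: 1; C2: 1; C3: 1; C4: 1; C5: 1.
Total = 5.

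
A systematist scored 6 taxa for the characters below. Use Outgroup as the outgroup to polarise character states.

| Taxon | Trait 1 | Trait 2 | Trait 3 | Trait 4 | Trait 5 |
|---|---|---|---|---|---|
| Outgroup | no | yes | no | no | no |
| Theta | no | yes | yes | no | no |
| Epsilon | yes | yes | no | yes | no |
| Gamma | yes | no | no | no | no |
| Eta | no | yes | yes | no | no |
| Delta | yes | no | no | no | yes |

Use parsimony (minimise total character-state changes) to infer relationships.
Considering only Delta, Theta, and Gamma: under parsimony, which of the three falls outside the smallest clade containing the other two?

Theta

Character polarity is set by the outgroup: the derived state is whichever differs from the outgroup's state, so for Trait 2 the derived state is 'no', and for the remaining characters it is 'yes'.
Trait 1 (derived state 'yes') is shared by Delta, Epsilon, and Gamma — a synapomorphy uniting that clade.
Trait 2: derived state 'no' in Delta and Gamma only — synapomorphy for {Delta, Gamma}.
Trait 3: derived state 'yes' in Eta and Theta only — synapomorphy for {Eta, Theta}.
Trait 4: derived state 'yes' in Epsilon only — an autapomorphy, so it tells us nothing about relationships among taxa.
Trait 5: derived state 'yes' in Delta only — an autapomorphy, so it tells us nothing about relationships among taxa.
Most parsimonious ingroup topology: ((Theta,Eta),(Epsilon,(Gamma,Delta))).
Delta and Gamma share a more recent common ancestor with each other than either does with Theta, so Theta is the least closely related of the three.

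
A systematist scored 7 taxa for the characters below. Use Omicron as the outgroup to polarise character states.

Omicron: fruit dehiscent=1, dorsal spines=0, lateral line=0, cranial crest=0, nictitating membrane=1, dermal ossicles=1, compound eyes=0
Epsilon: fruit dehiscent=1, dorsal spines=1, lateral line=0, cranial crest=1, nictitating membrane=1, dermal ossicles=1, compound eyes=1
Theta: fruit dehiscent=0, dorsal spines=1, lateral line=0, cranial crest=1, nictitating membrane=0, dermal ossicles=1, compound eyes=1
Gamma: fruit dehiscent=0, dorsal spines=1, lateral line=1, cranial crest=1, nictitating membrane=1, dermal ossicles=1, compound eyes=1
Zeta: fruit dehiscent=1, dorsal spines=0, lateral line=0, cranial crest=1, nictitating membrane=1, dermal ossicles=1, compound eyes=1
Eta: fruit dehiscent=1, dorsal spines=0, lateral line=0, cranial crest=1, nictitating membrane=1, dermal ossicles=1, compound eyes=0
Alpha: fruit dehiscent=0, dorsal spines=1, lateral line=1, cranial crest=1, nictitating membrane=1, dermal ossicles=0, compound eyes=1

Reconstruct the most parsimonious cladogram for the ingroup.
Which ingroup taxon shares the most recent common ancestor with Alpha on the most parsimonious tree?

Character polarity is set by the outgroup: the derived state is whichever differs from the outgroup's state, so for fruit dehiscent, nictitating membrane, dermal ossicles the derived state is '0', and for the remaining characters it is '1'.
Only Alpha, Gamma, and Theta show the derived state '0' for fruit dehiscent, supporting them as a clade.
Only Alpha, Epsilon, Gamma, and Theta show the derived state '1' for dorsal spines, supporting them as a clade.
lateral line (derived state '1') is shared by Alpha and Gamma — a synapomorphy uniting that clade.
All ingroup taxa share the derived state '1' for cranial crest; it defines the ingroup but does not resolve relationships within it.
nictitating membrane (derived state '0') is unique to Theta (autapomorphy; uninformative for grouping).
dermal ossicles (derived state '0') is unique to Alpha (autapomorphy; uninformative for grouping).
Only Alpha, Epsilon, Gamma, Theta, and Zeta show the derived state '1' for compound eyes, supporting them as a clade.
Most parsimonious ingroup topology: (((Epsilon,(Theta,(Gamma,Alpha))),Zeta),Eta).
Alpha and Gamma form a cherry on this tree, so they are sister taxa.

Gamma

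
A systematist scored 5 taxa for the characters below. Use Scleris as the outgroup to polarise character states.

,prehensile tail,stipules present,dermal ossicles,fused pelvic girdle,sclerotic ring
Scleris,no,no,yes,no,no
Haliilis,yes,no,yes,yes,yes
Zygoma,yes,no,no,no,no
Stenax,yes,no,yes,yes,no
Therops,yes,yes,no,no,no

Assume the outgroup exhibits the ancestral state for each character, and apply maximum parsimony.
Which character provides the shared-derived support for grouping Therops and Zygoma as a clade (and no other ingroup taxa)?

dermal ossicles

Character polarity is set by the outgroup: the derived state is whichever differs from the outgroup's state, so for dermal ossicles the derived state is 'no', and for the remaining characters it is 'yes'.
prehensile tail (derived state 'yes') is shared by all ingroup taxa — unites the whole ingroup.
stipules present (derived state 'yes') is unique to Therops (autapomorphy; uninformative for grouping).
dermal ossicles: derived state 'no' in Therops and Zygoma only — synapomorphy for {Therops, Zygoma}.
fused pelvic girdle (derived state 'yes') is shared by Haliilis and Stenax — a synapomorphy uniting that clade.
sclerotic ring: derived state 'yes' in Haliilis only — an autapomorphy, so it tells us nothing about relationships among taxa.
Most parsimonious ingroup topology: ((Haliilis,Stenax),(Zygoma,Therops)).
The clade {Therops, Zygoma} is supported by dermal ossicles: its derived state 'no' occurs in exactly those taxa and in no other taxon (including the outgroup).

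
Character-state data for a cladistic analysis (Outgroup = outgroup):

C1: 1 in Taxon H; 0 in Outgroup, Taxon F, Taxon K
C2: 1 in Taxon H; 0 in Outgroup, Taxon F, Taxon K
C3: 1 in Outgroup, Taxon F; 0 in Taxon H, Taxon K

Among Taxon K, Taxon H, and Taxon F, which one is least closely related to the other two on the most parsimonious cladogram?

Character polarity is set by the outgroup: the derived state is whichever differs from the outgroup's state, so for C3 the derived state is '0', and for the remaining characters it is '1'.
C1 (derived state '1') is unique to Taxon H (autapomorphy; uninformative for grouping).
C2: derived state '1' in Taxon H only — an autapomorphy, so it tells us nothing about relationships among taxa.
Only Taxon H and Taxon K show the derived state '0' for C3, supporting them as a clade.
Most parsimonious ingroup topology: (Taxon F,(Taxon H,Taxon K)).
Taxon K and Taxon H share a more recent common ancestor with each other than either does with Taxon F, so Taxon F is the least closely related of the three.

Taxon F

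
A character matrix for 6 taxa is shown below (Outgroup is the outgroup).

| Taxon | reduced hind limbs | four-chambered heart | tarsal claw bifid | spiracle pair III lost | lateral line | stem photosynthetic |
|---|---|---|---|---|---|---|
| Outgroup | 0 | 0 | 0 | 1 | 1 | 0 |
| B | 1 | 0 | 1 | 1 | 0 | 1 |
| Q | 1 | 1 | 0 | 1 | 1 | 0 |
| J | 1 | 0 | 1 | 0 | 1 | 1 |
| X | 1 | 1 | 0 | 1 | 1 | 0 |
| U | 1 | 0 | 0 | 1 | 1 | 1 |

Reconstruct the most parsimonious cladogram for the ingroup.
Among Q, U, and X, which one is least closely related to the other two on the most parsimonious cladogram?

U

Character polarity is set by the outgroup: the derived state is whichever differs from the outgroup's state, so for spiracle pair III lost, lateral line the derived state is '0', and for the remaining characters it is '1'.
reduced hind limbs (derived state '1') is shared by all ingroup taxa — unites the whole ingroup.
four-chambered heart (derived state '1') is shared by Q and X — a synapomorphy uniting that clade.
tarsal claw bifid (derived state '1') is shared by B and J — a synapomorphy uniting that clade.
spiracle pair III lost (derived state '0') is unique to J (autapomorphy; uninformative for grouping).
lateral line (derived state '0') is unique to B (autapomorphy; uninformative for grouping).
Only B, J, and U show the derived state '1' for stem photosynthetic, supporting them as a clade.
Most parsimonious ingroup topology: (((B,J),U),(Q,X)).
X and Q share a more recent common ancestor with each other than either does with U, so U is the least closely related of the three.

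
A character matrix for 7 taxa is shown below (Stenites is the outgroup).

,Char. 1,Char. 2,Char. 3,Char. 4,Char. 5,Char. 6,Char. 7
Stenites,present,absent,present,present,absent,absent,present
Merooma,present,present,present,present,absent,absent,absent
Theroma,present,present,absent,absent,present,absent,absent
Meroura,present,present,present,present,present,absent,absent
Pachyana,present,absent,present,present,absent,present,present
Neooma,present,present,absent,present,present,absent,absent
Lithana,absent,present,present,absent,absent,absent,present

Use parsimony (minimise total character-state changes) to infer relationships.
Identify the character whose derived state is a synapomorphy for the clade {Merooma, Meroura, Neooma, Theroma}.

Character polarity is set by the outgroup: the derived state is whichever differs from the outgroup's state, so for Char. 1, Char. 3, Char. 4, Char. 7 the derived state is 'absent', and for the remaining characters it is 'present'.
Char. 1: derived state 'absent' in Lithana only — an autapomorphy, so it tells us nothing about relationships among taxa.
Char. 2 (derived state 'present') is shared by Lithana, Merooma, Meroura, Neooma, and Theroma — a synapomorphy uniting that clade.
Char. 3: derived state 'absent' in Neooma and Theroma only — synapomorphy for {Neooma, Theroma}.
Char. 4 (state 'absent') occurs in Lithana and Theroma but conflicts with the nesting implied by the other characters — most parsimoniously interpreted as homoplasy.
Char. 5: derived state 'present' in Meroura, Neooma, and Theroma only — synapomorphy for {Meroura, Neooma, Theroma}.
Char. 6 (derived state 'present') is unique to Pachyana (autapomorphy; uninformative for grouping).
Char. 7 (derived state 'absent') is shared by Merooma, Meroura, Neooma, and Theroma — a synapomorphy uniting that clade.
Most parsimonious ingroup topology: (((Merooma,((Theroma,Neooma),Meroura)),Lithana),Pachyana).
The clade {Merooma, Meroura, Neooma, Theroma} is supported by Char. 7: its derived state 'absent' occurs in exactly those taxa and in no other taxon (including the outgroup).

Char. 7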